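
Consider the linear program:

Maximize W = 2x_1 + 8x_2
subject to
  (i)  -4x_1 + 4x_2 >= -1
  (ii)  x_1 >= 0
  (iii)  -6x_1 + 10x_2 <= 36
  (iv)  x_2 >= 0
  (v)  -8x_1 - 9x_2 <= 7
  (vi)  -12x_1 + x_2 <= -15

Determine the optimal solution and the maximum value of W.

x_1 = 77/8, x_2 = 75/8, maximum W = 377/4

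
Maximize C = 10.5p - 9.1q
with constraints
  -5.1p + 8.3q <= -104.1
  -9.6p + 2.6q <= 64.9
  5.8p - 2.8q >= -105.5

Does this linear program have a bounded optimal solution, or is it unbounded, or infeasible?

unbounded

From the feasible point (-80933/6642, -44345/2214), moving in the direction (-2.6, -9.6) keeps every constraint satisfied while C increases without bound.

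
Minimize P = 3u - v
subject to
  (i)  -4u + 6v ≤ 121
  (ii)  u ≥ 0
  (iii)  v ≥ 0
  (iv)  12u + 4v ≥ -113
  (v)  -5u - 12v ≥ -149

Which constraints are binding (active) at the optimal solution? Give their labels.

(ii) and (v)

Extreme points and P = 3u - v:
  (0, 0) → P = 0
  (0, 149/12) → P = -149/12
  (149/5, 0) → P = 447/5

The minimum is at (0, 149/12). Substituting into each constraint, equality holds for (ii) and (v); the remaining constraints have slack.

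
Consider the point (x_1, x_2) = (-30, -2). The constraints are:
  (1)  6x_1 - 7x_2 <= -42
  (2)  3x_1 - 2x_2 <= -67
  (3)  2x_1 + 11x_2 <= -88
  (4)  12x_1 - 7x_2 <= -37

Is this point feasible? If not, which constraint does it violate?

Constraint (3): 2x_1 + 11x_2 = -82, which is not ≤ -88. All other constraints are satisfied.

not feasible — violates (3)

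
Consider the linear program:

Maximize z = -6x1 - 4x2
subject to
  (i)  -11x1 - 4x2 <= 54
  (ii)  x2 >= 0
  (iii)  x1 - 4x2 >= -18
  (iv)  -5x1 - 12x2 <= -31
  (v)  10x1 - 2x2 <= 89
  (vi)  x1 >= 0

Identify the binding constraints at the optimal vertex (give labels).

Vertices and z = -6x1 - 4x2:
  (31/5, 0) → z = -186/5
  (89/10, 0) → z = -267/5
  (196/19, 269/38) → z = -1714/19
  (0, 9/2) → z = -18
  (0, 31/12) → z = -31/3

The maximum is at (0, 31/12). Substituting into each constraint, equality holds for (iv) and (vi); the remaining constraints have slack.

(iv) and (vi)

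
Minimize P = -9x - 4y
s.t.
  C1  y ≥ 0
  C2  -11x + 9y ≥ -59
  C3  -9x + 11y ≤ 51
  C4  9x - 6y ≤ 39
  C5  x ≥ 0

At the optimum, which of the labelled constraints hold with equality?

Corner points and P = -9x - 4y:
  (13/3, 0) → P = -39
  (0, 0) → P = 0
  (49/3, 18) → P = -219
  (0, 51/11) → P = -204/11

The minimum is at (49/3, 18). Substituting into each constraint, equality holds for C3 and C4; the remaining constraints have slack.

C3 and C4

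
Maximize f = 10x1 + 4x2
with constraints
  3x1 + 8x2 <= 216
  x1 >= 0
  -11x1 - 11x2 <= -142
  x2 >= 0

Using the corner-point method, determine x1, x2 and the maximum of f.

x1 = 72, x2 = 0, maximum f = 720

Feasible corners and f = 10x1 + 4x2:
  (0, 27) → f = 108
  (72, 0) → f = 720
  (0, 142/11) → f = 568/11
  (142/11, 0) → f = 1420/11

The optimum lies where 3x1 + 8x2 = 216 and x2 = 0.
Solving simultaneously gives x1 = 72, x2 = 0.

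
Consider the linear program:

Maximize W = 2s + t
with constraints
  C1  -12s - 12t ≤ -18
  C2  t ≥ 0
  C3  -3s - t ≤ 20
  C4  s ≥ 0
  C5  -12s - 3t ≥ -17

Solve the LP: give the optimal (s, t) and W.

s = 0, t = 17/3, maximum W = 17/3

Extreme points and W = 2s + t:
  (0, 3/2) → W = 3/2
  (25/18, 1/9) → W = 26/9
  (0, 17/3) → W = 17/3

The optimum lies where s = 0 and -12s - 3t = -17.
Solving simultaneously gives s = 0, t = 17/3.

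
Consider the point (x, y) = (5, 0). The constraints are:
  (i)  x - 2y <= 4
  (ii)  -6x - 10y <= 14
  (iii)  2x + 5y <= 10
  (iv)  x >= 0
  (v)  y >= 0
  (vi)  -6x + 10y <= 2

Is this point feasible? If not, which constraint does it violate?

not feasible — violates (i)

Constraint (i): x - 2y = 5, which is not ≤ 4. All other constraints are satisfied.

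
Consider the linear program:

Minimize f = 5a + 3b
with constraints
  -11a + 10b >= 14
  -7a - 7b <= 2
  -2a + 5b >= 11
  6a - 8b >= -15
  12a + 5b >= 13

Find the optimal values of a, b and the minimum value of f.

a = 13/14, b = 18/7, minimum f = 173/14

Feasible corners and f = 5a + 3b:
  (8/7, 93/35) → f = 479/35
  (19/14, 81/28) → f = 433/28
  (13/14, 18/7) → f = 173/14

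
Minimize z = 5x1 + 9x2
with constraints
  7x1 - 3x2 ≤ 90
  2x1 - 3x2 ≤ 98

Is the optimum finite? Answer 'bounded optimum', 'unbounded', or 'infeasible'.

unbounded

From the feasible point (-8/5, -506/15), moving in the direction (-3, -2) keeps every constraint satisfied while z decreases without bound.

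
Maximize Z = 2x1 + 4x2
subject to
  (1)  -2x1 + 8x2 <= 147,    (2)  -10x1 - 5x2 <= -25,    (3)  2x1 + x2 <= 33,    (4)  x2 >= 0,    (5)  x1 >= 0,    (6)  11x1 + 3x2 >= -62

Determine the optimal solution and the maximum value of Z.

The binding constraints are -2x1 + 8x2 = 147 and 2x1 + x2 = 33.
Solving simultaneously gives x1 = 13/2, x2 = 20.

x1 = 13/2, x2 = 20, maximum Z = 93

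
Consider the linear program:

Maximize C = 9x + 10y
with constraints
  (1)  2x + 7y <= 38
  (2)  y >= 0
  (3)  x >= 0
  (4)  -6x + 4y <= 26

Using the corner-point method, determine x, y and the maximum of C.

At the optimal vertex, 2x + 7y = 38 and y = 0.
Solving simultaneously gives x = 19, y = 0.

x = 19, y = 0, maximum C = 171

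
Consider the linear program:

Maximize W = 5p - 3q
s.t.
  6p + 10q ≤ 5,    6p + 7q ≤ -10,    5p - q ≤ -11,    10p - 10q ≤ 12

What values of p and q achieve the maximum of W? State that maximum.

Vertices and W = 5p - 3q:
  (-15/2, 5) → W = -105/2
  (-87/41, 16/41) → W = -483/41
  (-61/20, -17/4) → W = -5/2
The feasible region is unbounded (it extends along (-1, -1), (-5, 3)), but W strictly decreases along every unbounded feasible direction, so there is no improving ray and the maximum is attained at a vertex.

p = -61/20, q = -17/4, maximum W = -5/2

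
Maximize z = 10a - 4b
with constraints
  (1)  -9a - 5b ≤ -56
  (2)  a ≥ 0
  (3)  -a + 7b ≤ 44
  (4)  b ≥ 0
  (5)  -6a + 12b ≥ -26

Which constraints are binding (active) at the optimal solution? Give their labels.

(3) and (5)

Corner points and z = 10a - 4b:
  (43/17, 113/17) → z = -22/17
  (401/69, 17/23) → z = 3806/69
  (71/3, 29/3) → z = 198

The maximum is at (71/3, 29/3). Substituting into each constraint, equality holds for (3) and (5); the remaining constraints have slack.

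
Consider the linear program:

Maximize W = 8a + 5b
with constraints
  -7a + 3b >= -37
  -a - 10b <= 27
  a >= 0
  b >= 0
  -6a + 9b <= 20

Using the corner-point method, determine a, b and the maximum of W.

Feasible corners and W = 8a + 5b:
  (37/7, 0) → W = 296/7
  (131/15, 362/45) → W = 4954/45
  (0, 0) → W = 0
  (0, 20/9) → W = 100/9

a = 131/15, b = 362/45, maximum W = 4954/45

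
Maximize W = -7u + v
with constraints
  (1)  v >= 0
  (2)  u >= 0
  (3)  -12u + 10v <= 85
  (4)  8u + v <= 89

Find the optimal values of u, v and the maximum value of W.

Extreme points and W = -7u + v:
  (0, 0) → W = 0
  (89/8, 0) → W = -623/8
  (0, 17/2) → W = 17/2
  (35/4, 19) → W = -169/4

The optimum lies where u = 0 and -12u + 10v = 85.
Solving simultaneously gives u = 0, v = 17/2.

u = 0, v = 17/2, maximum W = 17/2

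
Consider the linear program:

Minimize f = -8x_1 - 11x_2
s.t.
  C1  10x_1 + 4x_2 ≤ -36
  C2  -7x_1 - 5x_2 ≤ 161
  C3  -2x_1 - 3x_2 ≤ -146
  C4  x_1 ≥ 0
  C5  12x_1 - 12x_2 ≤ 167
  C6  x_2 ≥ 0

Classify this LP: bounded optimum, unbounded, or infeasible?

infeasible

The boundaries 10x_1 + 4x_2 = -36 and -2x_1 - 3x_2 = -146 meet at (-346/11, 766/11), but that point violates x_1 ≥ 0. Every candidate vertex is excluded by some other constraint, so the feasible region is empty.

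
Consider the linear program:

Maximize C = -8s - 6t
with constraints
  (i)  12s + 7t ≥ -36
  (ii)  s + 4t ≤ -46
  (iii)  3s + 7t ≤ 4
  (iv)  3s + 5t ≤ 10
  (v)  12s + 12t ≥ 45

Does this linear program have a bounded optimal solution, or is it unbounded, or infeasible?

Corner points and C = -8s - 6t:
  (270/7, -148/7) → C = -1272/7
  (61/3, -199/12) → C = -379/6
The feasible region has finitely many vertices and no improving ray; the maximum is -379/6 at (61/3, -199/12).

bounded optimum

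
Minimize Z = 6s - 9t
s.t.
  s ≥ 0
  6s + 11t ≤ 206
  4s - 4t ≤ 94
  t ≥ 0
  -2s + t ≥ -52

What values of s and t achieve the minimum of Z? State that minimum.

s = 0, t = 206/11, minimum Z = -1854/11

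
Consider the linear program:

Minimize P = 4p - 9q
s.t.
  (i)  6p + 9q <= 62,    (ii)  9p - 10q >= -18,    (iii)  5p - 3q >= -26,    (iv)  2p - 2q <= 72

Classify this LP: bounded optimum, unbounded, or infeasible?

Extreme points and P = 4p - 9q:
  (458/141, 222/47) → P = -4162/141
  (386/15, -154/15) → P = 586/3
  (-206/23, -144/23) → P = 472/23
  (-67, -103) → P = 659
The feasible region has finitely many vertices and no improving ray; the minimum is -4162/141 at (458/141, 222/47).

bounded optimum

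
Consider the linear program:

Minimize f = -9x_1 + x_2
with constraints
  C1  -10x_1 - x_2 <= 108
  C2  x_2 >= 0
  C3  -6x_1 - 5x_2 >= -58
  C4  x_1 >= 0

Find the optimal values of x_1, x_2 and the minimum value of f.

x_1 = 29/3, x_2 = 0, minimum f = -87

Extreme points and f = -9x_1 + x_2:
  (29/3, 0) → f = -87
  (0, 0) → f = 0
  (0, 58/5) → f = 58/5

At the optimal vertex, x_2 = 0 and -6x_1 - 5x_2 = -58.
Solving simultaneously gives x_1 = 29/3, x_2 = 0.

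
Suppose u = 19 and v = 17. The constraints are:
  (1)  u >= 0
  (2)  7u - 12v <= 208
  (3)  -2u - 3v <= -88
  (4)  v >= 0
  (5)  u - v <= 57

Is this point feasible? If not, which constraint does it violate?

feasible

(1): 19 ≥ 0 ✓
(2): -71 ≤ 208 ✓
(3): -89 ≤ -88 ✓
(4): 17 ≥ 0 ✓
(5): 2 ≤ 57 ✓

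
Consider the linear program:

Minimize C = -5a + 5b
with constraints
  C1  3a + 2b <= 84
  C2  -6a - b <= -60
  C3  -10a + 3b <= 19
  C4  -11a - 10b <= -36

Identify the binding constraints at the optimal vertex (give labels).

C1 and C4

Feasible corners and C = -5a + 5b:
  (214/29, 897/29) → C = 3415/29
  (96, -102) → C = -990
  (23/4, 51/2) → C = 395/4
  (564/49, -444/49) → C = -720/7

The minimum is at (96, -102). Substituting into each constraint, equality holds for C1 and C4; the remaining constraints have slack.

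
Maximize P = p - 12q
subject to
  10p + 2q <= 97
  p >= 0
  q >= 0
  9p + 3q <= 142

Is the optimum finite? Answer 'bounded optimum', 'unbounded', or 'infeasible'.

Extreme points and P = p - 12q:
  (97/10, 0) → P = 97/10
  (7/12, 547/12) → P = -6557/12
  (0, 0) → P = 0
  (0, 142/3) → P = -568
The feasible region has finitely many vertices and no improving ray; the maximum is 97/10 at (97/10, 0).

bounded optimum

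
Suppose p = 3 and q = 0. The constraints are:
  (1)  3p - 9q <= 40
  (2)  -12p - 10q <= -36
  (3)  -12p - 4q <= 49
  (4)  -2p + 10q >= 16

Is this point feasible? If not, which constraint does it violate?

Constraint (4): -2p + 10q = -6, which is not ≥ 16. All other constraints are satisfied.

not feasible — violates (4)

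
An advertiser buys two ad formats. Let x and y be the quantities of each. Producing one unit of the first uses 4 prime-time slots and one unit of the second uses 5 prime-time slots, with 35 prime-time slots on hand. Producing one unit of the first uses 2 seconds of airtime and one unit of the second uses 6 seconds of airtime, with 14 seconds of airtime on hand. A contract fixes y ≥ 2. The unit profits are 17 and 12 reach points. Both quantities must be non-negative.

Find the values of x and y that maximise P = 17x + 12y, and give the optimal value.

x = 1, y = 2, maximum P = 41

Vertices and P = 17x + 12y:
  (0, 7/3) → P = 28
  (0, 2) → P = 24
  (1, 2) → P = 41

At the optimal vertex, 2x + 6y = 14 and y = 2.
Solving simultaneously gives x = 1, y = 2.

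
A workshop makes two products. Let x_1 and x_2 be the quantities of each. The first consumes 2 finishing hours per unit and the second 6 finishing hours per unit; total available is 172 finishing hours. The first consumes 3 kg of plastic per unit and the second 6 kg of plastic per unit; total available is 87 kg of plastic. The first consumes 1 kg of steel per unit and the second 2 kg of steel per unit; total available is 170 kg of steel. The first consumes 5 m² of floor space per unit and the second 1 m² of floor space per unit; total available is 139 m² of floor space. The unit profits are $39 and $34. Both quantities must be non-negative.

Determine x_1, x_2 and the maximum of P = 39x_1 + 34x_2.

Vertices and P = 39x_1 + 34x_2:
  (0, 0) → P = 0
  (0, 29/2) → P = 493
  (139/5, 0) → P = 5421/5
  (83/3, 2/3) → P = 3305/3

The binding constraints are 3x_1 + 6x_2 = 87 and 5x_1 + x_2 = 139.
Solving simultaneously gives x_1 = 83/3, x_2 = 2/3.

x_1 = 83/3, x_2 = 2/3, maximum P = 3305/3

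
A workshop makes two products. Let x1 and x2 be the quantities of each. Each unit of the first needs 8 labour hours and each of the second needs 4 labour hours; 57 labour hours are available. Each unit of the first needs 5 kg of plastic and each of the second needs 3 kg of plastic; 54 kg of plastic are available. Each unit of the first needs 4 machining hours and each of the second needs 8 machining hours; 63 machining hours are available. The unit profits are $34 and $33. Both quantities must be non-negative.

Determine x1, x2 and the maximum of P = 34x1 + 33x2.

x1 = 17/4, x2 = 23/4, maximum P = 1337/4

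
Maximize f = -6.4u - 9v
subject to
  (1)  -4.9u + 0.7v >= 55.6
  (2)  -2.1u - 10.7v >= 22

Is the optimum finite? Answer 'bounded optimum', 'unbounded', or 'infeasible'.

From the feasible point (-30516/2695, 64/385), moving in the direction (-10.7, 2.1) keeps every constraint satisfied while f increases without bound.

unbounded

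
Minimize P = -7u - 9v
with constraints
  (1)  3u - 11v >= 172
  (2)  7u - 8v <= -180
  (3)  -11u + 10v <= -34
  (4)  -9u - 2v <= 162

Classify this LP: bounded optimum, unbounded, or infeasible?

infeasible

The boundaries 3u - 11v = 172 and -9u - 2v = 162 meet at (-1438/105, -678/35), but that point violates 7u - 8v ≤ -180. Every candidate vertex is excluded by some other constraint, so the feasible region is empty.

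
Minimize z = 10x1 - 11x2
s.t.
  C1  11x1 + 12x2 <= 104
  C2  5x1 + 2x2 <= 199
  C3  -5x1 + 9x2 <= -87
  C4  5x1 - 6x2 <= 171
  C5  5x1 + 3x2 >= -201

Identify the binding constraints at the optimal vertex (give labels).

Extreme points and z = 10x1 - 11x2:
  (660/53, -437/159) → z = 24607/159
  (446/21, -1361/126) → z = 41731/126
  (-129/5, -24) → z = 6
  (-77/5, -124/3) → z = 902/3

The minimum is at (-129/5, -24). Substituting into each constraint, equality holds for C3 and C5; the remaining constraints have slack.

C3 and C5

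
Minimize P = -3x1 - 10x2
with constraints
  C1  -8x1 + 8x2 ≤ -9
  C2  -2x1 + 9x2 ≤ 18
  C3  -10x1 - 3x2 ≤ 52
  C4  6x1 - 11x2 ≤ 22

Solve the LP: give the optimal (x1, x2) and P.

x1 = 99/8, x2 = 19/4, minimum P = -677/8

Corner points and P = -3x1 - 10x2:
  (225/56, 81/28) → P = -2295/56
  (-77/40, -61/20) → P = 1451/40
  (99/8, 19/4) → P = -677/8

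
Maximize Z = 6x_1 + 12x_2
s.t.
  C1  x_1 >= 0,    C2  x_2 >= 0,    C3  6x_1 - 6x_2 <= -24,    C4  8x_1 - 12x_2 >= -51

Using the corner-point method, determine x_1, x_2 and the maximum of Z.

x_1 = 3/4, x_2 = 19/4, maximum Z = 123/2

Corner points and Z = 6x_1 + 12x_2:
  (0, 4) → Z = 48
  (0, 17/4) → Z = 51
  (3/4, 19/4) → Z = 123/2

At the optimal vertex, 6x_1 - 6x_2 = -24 and 8x_1 - 12x_2 = -51.
Solving simultaneously gives x_1 = 3/4, x_2 = 19/4.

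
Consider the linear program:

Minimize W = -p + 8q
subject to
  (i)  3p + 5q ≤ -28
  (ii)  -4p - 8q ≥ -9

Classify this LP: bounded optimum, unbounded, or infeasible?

unbounded

From the feasible point (-269/4, 139/4), moving in the direction (5, -3) keeps every constraint satisfied while W decreases without bound.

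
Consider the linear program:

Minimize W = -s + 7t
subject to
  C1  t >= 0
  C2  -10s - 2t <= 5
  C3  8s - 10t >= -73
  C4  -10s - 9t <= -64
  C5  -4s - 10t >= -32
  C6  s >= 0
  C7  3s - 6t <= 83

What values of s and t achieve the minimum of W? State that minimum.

Extreme points and W = -s + 7t:
  (32/5, 0) → W = -32/5
  (8, 0) → W = -8
  (11/2, 1) → W = 3/2

The binding constraints are t = 0 and -4s - 10t = -32.
Solving simultaneously gives s = 8, t = 0.

s = 8, t = 0, minimum W = -8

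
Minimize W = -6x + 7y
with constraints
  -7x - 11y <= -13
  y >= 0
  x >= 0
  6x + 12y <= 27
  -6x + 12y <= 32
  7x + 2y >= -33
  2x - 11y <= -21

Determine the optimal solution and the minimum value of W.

x = 1/2, y = 2, minimum W = 11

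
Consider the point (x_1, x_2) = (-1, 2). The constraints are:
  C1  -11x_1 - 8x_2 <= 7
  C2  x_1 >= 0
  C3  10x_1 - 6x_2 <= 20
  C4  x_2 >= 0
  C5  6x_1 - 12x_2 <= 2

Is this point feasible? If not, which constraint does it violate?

not feasible — violates C2

Constraint C2: x_1 = -1, which is not ≥ 0. All other constraints are satisfied.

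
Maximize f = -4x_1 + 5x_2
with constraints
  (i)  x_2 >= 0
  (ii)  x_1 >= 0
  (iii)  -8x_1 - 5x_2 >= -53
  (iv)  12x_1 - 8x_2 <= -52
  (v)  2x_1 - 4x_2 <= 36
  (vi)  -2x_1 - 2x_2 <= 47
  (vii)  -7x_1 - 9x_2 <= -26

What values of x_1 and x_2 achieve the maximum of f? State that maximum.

At the optimal vertex, x_1 = 0 and -8x_1 - 5x_2 = -53.
Solving simultaneously gives x_1 = 0, x_2 = 53/5.

x_1 = 0, x_2 = 53/5, maximum f = 53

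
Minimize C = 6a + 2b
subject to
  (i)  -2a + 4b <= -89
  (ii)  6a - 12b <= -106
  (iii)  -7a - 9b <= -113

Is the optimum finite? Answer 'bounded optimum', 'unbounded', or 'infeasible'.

Constraints -2a + 4b ≤ -89 and 6a - 12b ≤ -106 have parallel boundaries but demand opposite sides — no point can satisfy both, so the region is empty.

infeasible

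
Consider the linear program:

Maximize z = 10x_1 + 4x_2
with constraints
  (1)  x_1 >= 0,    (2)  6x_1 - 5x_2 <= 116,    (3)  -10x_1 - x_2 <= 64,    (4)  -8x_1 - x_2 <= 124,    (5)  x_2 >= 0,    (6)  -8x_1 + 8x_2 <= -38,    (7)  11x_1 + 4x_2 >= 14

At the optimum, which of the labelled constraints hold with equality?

Feasible corners and z = 10x_1 + 4x_2:
  (58/3, 0) → z = 580/3
  (369/4, 175/2) → z = 2545/2
  (19/4, 0) → z = 95/2

The maximum is at (369/4, 175/2). Substituting into each constraint, equality holds for (2) and (6); the remaining constraints have slack.

(2) and (6)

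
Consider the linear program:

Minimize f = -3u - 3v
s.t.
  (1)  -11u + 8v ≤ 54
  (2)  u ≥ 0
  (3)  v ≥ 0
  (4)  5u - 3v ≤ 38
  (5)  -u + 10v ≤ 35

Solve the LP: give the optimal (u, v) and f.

Feasible corners and f = -3u - 3v:
  (0, 0) → f = 0
  (0, 7/2) → f = -21/2
  (38/5, 0) → f = -114/5
  (485/47, 213/47) → f = -2094/47

The optimum lies where 5u - 3v = 38 and -u + 10v = 35.
Solving simultaneously gives u = 485/47, v = 213/47.

u = 485/47, v = 213/47, minimum f = -2094/47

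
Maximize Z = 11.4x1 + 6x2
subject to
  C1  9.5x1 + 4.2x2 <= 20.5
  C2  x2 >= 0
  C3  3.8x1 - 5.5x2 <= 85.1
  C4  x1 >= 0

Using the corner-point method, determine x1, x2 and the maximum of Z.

x1 = 0, x2 = 205/42, maximum Z = 205/7

Feasible corners and Z = 11.4x1 + 6x2:
  (41/19, 0) → Z = 123/5
  (0, 205/42) → Z = 205/7
  (0, 0) → Z = 0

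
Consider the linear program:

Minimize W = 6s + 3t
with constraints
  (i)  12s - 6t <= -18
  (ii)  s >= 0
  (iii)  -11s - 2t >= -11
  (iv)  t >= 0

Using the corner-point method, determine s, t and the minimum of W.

s = 0, t = 3, minimum W = 9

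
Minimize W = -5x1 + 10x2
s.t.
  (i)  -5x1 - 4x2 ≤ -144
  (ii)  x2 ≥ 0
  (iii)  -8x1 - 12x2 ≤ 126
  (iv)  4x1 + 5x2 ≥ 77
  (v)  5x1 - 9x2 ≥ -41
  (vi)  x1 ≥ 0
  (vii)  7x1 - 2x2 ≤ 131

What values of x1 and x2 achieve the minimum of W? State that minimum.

Corner points and W = -5x1 + 10x2:
  (1132/65, 185/13) → W = 718/13
  (406/19, 353/38) → W = -265/19
  (1261/53, 942/53) → W = 3115/53

At the optimal vertex, -5x1 - 4x2 = -144 and 7x1 - 2x2 = 131.
Solving simultaneously gives x1 = 406/19, x2 = 353/38.

x1 = 406/19, x2 = 353/38, minimum W = -265/19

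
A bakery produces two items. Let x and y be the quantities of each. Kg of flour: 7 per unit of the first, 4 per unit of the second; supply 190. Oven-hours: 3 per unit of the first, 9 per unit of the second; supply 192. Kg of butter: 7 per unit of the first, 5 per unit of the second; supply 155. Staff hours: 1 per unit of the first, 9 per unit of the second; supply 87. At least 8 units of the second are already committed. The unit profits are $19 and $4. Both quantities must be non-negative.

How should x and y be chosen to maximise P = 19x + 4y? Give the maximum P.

Corner points and P = 19x + 4y:
  (0, 29/3) → P = 116/3
  (0, 8) → P = 32
  (15, 8) → P = 317

x = 15, y = 8, maximum P = 317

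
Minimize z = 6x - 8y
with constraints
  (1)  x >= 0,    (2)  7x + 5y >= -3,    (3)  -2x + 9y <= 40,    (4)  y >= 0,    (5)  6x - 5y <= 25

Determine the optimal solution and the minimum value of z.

Extreme points and z = 6x - 8y:
  (0, 40/9) → z = -320/9
  (0, 0) → z = 0
  (425/44, 145/22) → z = 115/22
  (25/6, 0) → z = 25

At the optimal vertex, x = 0 and -2x + 9y = 40.
Solving simultaneously gives x = 0, y = 40/9.

x = 0, y = 40/9, minimum z = -320/9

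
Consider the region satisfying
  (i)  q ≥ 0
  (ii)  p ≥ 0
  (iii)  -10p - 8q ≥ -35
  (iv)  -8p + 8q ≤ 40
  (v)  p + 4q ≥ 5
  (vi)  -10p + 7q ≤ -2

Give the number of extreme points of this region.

Pairwise boundary intersections that survive every other constraint:
  (25/8, 15/32)
  (87/50, 11/5)
  (43/47, 48/47)

3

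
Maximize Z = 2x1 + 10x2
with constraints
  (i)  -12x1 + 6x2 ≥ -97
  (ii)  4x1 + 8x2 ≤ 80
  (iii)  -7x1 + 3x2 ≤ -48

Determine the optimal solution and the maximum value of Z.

x1 = 156/17, x2 = 92/17, maximum Z = 1232/17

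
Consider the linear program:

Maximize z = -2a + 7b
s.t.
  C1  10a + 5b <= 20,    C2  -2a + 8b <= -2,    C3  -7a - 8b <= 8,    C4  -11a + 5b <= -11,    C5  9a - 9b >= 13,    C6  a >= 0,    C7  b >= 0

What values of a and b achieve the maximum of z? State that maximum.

Vertices and z = -2a + 7b:
  (17/9, 2/9) → z = -20/9
  (2, 0) → z = -4
  (43/27, 4/27) → z = -58/27
  (13/9, 0) → z = -26/9

The binding constraints are -2a + 8b = -2 and 9a - 9b = 13.
Solving simultaneously gives a = 43/27, b = 4/27.

a = 43/27, b = 4/27, maximum z = -58/27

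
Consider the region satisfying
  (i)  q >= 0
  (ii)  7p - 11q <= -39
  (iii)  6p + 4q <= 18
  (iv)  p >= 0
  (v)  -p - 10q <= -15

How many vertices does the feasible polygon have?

3

Of the 10 pairwise boundary intersections, those satisfying every inequality are:
  (21/47, 180/47)
  (0, 39/11)
  (0, 9/2)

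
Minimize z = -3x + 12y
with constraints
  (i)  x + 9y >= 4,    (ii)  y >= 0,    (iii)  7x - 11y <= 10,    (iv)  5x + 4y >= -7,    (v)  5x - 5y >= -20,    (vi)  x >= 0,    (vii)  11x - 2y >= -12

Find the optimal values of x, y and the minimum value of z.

x = 67/37, y = 9/37, minimum z = -93/37

Corner points and z = -3x + 12y:
  (67/37, 9/37) → z = -93/37
  (0, 4/9) → z = 16/3
  (0, 4) → z = 48
The feasible region is unbounded (it extends along (11, 7), (1, 1)), but z strictly increases along every unbounded feasible direction, so there is no improving ray and the minimum is attained at a vertex.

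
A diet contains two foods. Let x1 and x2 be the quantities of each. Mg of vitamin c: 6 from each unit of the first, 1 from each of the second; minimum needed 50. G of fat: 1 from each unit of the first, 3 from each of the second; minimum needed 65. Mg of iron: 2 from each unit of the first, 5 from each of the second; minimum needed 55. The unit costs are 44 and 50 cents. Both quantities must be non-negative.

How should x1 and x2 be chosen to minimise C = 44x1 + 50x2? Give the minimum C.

x1 = 5, x2 = 20, minimum C = 1220

Corner points and C = 44x1 + 50x2:
  (0, 50) → C = 2500
  (65, 0) → C = 2860
  (5, 20) → C = 1220
The feasible region is unbounded (it extends along (0, 1), (1, 0)), but C strictly increases along every unbounded feasible direction, so there is no improving ray and the minimum is attained at a vertex.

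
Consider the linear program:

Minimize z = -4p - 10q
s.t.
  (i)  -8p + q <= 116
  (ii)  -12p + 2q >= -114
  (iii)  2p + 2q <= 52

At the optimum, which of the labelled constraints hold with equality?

(i) and (iii)

Feasible corners and z = -4p - 10q:
  (-173/2, -576) → z = 6106
  (-10, 36) → z = -320
  (83/7, 99/7) → z = -1322/7

The minimum is at (-10, 36). Substituting into each constraint, equality holds for (i) and (iii); the remaining constraints have slack.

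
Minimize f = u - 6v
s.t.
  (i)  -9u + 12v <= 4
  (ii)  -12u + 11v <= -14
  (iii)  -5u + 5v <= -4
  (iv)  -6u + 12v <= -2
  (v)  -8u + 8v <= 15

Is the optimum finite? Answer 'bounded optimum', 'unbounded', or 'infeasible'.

unbounded

From the feasible point (73/39, 10/13), moving in the direction (12, 6) keeps every constraint satisfied while f decreases without bound.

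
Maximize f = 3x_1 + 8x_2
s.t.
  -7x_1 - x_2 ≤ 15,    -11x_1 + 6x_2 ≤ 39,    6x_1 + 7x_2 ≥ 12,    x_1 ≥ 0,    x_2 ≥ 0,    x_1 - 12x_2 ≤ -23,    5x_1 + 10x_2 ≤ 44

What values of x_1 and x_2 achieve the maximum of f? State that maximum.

Feasible corners and f = 3x_1 + 8x_2:
  (0, 23/12) → f = 46/3
  (0, 22/5) → f = 176/5
  (149/35, 159/70) → f = 1083/35

The binding constraints are x_1 = 0 and 5x_1 + 10x_2 = 44.
Solving simultaneously gives x_1 = 0, x_2 = 22/5.

x_1 = 0, x_2 = 22/5, maximum f = 176/5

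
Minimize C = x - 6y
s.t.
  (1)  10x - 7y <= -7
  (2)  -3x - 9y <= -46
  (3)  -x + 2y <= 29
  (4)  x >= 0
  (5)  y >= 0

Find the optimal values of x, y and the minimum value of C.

x = 189/13, y = 283/13, minimum C = -1509/13

Feasible corners and C = x - 6y:
  (7/3, 13/3) → C = -71/3
  (189/13, 283/13) → C = -1509/13
  (0, 46/9) → C = -92/3
  (0, 29/2) → C = -87

The binding constraints are 10x - 7y = -7 and -x + 2y = 29.
Solving simultaneously gives x = 189/13, y = 283/13.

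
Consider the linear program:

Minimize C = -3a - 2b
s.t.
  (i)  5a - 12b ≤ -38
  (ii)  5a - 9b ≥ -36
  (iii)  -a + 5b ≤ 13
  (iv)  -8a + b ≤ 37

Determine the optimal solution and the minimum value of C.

a = -34/13, b = 27/13, minimum C = 48/13

Corner points and C = -3a - 2b:
  (-34/13, 27/13) → C = 48/13
  (-58/13, 17/13) → C = 140/13
  (-63/16, 29/16) → C = 131/16
  (-297/67, 103/67) → C = 685/67

The optimum lies where 5a - 12b = -38 and -a + 5b = 13.
Solving simultaneously gives a = -34/13, b = 27/13.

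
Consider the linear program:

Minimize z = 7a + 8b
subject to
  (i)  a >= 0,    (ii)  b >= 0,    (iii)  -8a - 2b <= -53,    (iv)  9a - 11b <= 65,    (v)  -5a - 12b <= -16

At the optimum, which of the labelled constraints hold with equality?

(ii) and (iii)

Corner points and z = 7a + 8b:
  (0, 53/2) → z = 212
  (53/8, 0) → z = 371/8
  (65/9, 0) → z = 455/9
The feasible region is unbounded (it extends along (0, 1), (11, 9)), but z strictly increases along every unbounded feasible direction, so there is no improving ray and the minimum is attained at a vertex.

The minimum is at (53/8, 0). Substituting into each constraint, equality holds for (ii) and (iii); the remaining constraints have slack.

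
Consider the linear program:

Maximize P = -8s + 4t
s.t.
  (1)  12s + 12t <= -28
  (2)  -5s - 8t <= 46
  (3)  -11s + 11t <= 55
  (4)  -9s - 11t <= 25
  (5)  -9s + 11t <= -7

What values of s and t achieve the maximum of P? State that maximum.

Extreme points and P = -8s + 4t:
  (-1/3, -2) → P = -16/3
  (-14/15, -7/5) → P = 28/15
  (-1, -16/11) → P = 24/11

s = -1, t = -16/11, maximum P = 24/11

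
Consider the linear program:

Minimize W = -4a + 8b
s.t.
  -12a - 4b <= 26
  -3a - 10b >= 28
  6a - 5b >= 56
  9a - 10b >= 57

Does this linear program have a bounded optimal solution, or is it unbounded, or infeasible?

unbounded

From the feasible point (47/42, -69/7), moving in the direction (10, -3) keeps every constraint satisfied while W decreases without bound.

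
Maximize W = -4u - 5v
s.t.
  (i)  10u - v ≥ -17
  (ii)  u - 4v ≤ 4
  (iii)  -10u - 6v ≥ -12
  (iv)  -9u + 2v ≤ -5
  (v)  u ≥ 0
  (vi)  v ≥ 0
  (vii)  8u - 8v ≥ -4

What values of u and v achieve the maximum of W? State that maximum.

u = 5/9, v = 0, maximum W = -20/9

Feasible corners and W = -4u - 5v:
  (27/37, 29/37) → W = -253/37
  (6/5, 0) → W = -24/5
  (5/9, 0) → W = -20/9

The binding constraints are -9u + 2v = -5 and v = 0.
Solving simultaneously gives u = 5/9, v = 0.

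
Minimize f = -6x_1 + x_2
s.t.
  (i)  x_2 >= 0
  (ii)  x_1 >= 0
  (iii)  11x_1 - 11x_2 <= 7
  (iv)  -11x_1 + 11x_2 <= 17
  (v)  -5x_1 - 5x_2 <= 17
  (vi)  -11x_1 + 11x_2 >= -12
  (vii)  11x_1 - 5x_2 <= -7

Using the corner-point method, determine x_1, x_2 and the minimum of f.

x_1 = 4/33, x_2 = 5/3, minimum f = 31/33

Corner points and f = -6x_1 + x_2:
  (0, 17/11) → f = 17/11
  (0, 7/5) → f = 7/5
  (4/33, 5/3) → f = 31/33

The optimum lies where -11x_1 + 11x_2 = 17 and 11x_1 - 5x_2 = -7.
Solving simultaneously gives x_1 = 4/33, x_2 = 5/3.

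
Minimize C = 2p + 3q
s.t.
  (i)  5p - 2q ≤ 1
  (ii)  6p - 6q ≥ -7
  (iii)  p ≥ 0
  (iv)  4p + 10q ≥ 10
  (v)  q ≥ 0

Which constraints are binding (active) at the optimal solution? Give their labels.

Extreme points and C = 2p + 3q:
  (10/9, 41/18) → C = 163/18
  (15/29, 23/29) → C = 99/29
  (0, 7/6) → C = 7/2
  (0, 1) → C = 3

The minimum is at (0, 1). Substituting into each constraint, equality holds for (iii) and (iv); the remaining constraints have slack.

(iii) and (iv)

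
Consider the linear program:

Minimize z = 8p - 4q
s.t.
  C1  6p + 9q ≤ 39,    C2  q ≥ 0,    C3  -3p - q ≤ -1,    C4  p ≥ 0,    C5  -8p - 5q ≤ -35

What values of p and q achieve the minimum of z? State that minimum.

p = 20/7, q = 17/7, minimum z = 92/7

Extreme points and z = 8p - 4q:
  (13/2, 0) → z = 52
  (20/7, 17/7) → z = 92/7
  (35/8, 0) → z = 35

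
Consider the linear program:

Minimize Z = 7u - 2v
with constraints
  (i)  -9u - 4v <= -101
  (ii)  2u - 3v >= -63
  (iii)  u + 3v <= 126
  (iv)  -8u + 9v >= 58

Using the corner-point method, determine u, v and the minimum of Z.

u = 51/35, v = 769/35, minimum Z = -1181/35

Vertices and Z = 7u - 2v:
  (51/35, 769/35) → Z = -1181/35
  (677/113, 1330/113) → Z = 2079/113
  (21, 35) → Z = 77
  (320/11, 1066/33) → Z = 4588/33

The binding constraints are -9u - 4v = -101 and 2u - 3v = -63.
Solving simultaneously gives u = 51/35, v = 769/35.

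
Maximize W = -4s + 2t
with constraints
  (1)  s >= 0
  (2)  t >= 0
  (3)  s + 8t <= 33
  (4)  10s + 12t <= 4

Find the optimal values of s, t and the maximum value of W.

s = 0, t = 1/3, maximum W = 2/3

Extreme points and W = -4s + 2t:
  (0, 0) → W = 0
  (0, 1/3) → W = 2/3
  (2/5, 0) → W = -8/5

At the optimal vertex, s = 0 and 10s + 12t = 4.
Solving simultaneously gives s = 0, t = 1/3.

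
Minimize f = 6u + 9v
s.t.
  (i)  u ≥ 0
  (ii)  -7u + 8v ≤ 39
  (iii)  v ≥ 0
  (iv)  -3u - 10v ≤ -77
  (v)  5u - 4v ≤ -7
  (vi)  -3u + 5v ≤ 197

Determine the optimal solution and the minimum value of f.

u = 113/47, v = 328/47, minimum f = 3630/47

Feasible corners and f = 6u + 9v:
  (113/47, 328/47) → f = 3630/47
  (25/3, 73/6) → f = 319/2
  (119/31, 203/31) → f = 2541/31

The binding constraints are -7u + 8v = 39 and -3u - 10v = -77.
Solving simultaneously gives u = 113/47, v = 328/47.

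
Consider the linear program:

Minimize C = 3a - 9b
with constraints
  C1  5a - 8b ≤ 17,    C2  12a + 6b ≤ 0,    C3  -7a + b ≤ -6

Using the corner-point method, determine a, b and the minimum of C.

Feasible corners and C = 3a - 9b:
  (17/21, -34/21) → C = 17
  (31/51, -89/51) → C = 298/17
  (2/3, -4/3) → C = 14

At the optimal vertex, 12a + 6b = 0 and -7a + b = -6.
Solving simultaneously gives a = 2/3, b = -4/3.

a = 2/3, b = -4/3, minimum C = 14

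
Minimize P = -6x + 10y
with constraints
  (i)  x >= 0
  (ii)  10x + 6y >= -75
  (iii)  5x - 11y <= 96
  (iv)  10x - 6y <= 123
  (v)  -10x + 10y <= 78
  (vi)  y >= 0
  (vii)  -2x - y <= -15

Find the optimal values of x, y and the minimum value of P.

x = 123/10, y = 0, minimum P = -369/5

At the optimal vertex, 10x - 6y = 123 and y = 0.
Solving simultaneously gives x = 123/10, y = 0.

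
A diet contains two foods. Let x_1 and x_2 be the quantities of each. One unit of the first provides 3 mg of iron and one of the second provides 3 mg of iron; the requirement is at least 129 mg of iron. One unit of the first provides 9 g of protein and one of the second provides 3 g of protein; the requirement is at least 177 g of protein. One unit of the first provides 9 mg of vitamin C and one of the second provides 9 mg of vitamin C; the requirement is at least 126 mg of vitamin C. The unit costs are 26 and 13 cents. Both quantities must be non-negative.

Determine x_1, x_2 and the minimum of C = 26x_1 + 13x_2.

Feasible corners and C = 26x_1 + 13x_2:
  (0, 59) → C = 767
  (43, 0) → C = 1118
  (8, 35) → C = 663
The feasible region is unbounded (it extends along (0, 1), (1, 0)), but C strictly increases along every unbounded feasible direction, so there is no improving ray and the minimum is attained at a vertex.

The binding constraints are 3x_1 + 3x_2 = 129 and 9x_1 + 3x_2 = 177.
Solving simultaneously gives x_1 = 8, x_2 = 35.

x_1 = 8, x_2 = 35, minimum C = 663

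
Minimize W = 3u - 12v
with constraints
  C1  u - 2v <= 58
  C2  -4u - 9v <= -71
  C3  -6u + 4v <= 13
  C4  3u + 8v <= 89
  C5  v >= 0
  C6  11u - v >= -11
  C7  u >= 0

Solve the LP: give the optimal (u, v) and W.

u = 21/5, v = 191/20, minimum W = -102

Vertices and W = 3u - 12v:
  (167/70, 239/35) → W = -1047/14
  (71/4, 0) → W = 213/4
  (21/5, 191/20) → W = -102
  (89/3, 0) → W = 89

The optimum lies where -6u + 4v = 13 and 3u + 8v = 89.
Solving simultaneously gives u = 21/5, v = 191/20.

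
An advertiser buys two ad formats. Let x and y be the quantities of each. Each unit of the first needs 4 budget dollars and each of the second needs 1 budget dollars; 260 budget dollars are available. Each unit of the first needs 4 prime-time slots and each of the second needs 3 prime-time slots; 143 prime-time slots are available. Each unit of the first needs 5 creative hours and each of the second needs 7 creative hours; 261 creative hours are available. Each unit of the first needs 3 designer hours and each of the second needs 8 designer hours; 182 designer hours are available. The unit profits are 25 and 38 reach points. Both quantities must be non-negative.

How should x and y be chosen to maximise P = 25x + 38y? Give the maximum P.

x = 26, y = 13, maximum P = 1144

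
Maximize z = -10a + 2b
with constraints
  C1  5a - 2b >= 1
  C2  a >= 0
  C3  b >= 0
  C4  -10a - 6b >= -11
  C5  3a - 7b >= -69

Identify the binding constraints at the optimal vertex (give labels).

C1 and C3

Vertices and z = -10a + 2b:
  (1/5, 0) → z = -2
  (14/25, 9/10) → z = -19/5
  (11/10, 0) → z = -11

The maximum is at (1/5, 0). Substituting into each constraint, equality holds for C1 and C3; the remaining constraints have slack.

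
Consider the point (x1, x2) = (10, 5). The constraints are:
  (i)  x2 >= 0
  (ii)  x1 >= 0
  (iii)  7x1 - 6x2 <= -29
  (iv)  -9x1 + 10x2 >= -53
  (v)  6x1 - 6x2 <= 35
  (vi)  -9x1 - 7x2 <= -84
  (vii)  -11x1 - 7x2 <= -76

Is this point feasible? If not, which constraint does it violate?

Constraint (iii): 7x1 - 6x2 = 40, which is not ≤ -29. All other constraints are satisfied.

not feasible — violates (iii)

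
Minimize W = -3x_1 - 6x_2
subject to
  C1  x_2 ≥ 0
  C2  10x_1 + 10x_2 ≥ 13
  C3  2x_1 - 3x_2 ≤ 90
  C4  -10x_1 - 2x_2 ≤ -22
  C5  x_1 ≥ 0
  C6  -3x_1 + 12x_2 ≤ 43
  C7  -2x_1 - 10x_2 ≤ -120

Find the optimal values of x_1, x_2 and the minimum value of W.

x_1 = 403/5, x_2 = 356/15, minimum W = -1921/5

Extreme points and W = -3x_1 - 6x_2:
  (403/5, 356/15) → W = -1921/5
  (630/13, 30/13) → W = -2070/13
  (505/27, 223/27) → W = -317/3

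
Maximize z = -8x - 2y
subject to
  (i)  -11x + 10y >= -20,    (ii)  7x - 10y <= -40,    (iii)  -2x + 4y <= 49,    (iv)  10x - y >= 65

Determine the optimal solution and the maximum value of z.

x = 230/31, y = 285/31, maximum z = -2410/31

Vertices and z = -8x - 2y:
  (15, 29/2) → z = -149
  (95/4, 193/8) → z = -953/4
  (230/31, 285/31) → z = -2410/31
  (309/38, 310/19) → z = -1856/19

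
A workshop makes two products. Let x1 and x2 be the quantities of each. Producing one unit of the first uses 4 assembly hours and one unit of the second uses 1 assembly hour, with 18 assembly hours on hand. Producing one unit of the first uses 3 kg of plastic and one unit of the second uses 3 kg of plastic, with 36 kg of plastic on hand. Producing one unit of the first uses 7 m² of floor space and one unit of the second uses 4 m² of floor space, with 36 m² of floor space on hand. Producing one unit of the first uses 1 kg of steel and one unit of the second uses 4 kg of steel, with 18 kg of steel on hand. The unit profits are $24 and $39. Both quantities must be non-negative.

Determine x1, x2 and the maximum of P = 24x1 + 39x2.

x1 = 3, x2 = 15/4, maximum P = 873/4

Vertices and P = 24x1 + 39x2:
  (0, 0) → P = 0
  (0, 9/2) → P = 351/2
  (9/2, 0) → P = 108
  (4, 2) → P = 174
  (3, 15/4) → P = 873/4

The binding constraints are 7x1 + 4x2 = 36 and x1 + 4x2 = 18.
Solving simultaneously gives x1 = 3, x2 = 15/4.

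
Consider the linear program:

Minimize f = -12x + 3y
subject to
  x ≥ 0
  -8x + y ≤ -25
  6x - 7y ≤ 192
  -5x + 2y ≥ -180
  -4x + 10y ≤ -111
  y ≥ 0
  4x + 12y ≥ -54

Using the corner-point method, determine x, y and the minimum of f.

Corner points and f = -12x + 3y:
  (1143/32, 51/16) → f = -6705/16
  (32, 0) → f = -384
  (111/4, 0) → f = -333

The optimum lies where 6x - 7y = 192 and -4x + 10y = -111.
Solving simultaneously gives x = 1143/32, y = 51/16.

x = 1143/32, y = 51/16, minimum f = -6705/16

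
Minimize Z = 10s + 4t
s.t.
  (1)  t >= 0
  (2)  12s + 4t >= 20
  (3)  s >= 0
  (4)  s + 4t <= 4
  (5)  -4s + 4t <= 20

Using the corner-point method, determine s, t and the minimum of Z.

s = 5/3, t = 0, minimum Z = 50/3

Vertices and Z = 10s + 4t:
  (5/3, 0) → Z = 50/3
  (4, 0) → Z = 40
  (16/11, 7/11) → Z = 188/11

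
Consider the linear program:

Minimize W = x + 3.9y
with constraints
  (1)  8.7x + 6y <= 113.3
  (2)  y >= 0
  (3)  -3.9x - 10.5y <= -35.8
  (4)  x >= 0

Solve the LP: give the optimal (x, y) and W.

x = 358/39, y = 0, minimum W = 358/39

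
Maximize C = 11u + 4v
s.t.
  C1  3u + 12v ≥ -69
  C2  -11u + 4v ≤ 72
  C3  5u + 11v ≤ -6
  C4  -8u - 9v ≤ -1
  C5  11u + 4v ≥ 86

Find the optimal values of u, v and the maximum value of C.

The optimum lies where 3u + 12v = -69 and 5u + 11v = -6.
Solving simultaneously gives u = 229/9, v = -109/9.

u = 229/9, v = -109/9, maximum C = 2083/9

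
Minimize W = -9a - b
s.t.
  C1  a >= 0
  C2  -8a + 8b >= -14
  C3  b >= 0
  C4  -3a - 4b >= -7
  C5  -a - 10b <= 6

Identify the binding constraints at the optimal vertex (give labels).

C2 and C4

Feasible corners and W = -9a - b:
  (0, 0) → W = 0
  (0, 7/4) → W = -7/4
  (7/4, 0) → W = -63/4
  (2, 1/4) → W = -73/4

The minimum is at (2, 1/4). Substituting into each constraint, equality holds for C2 and C4; the remaining constraints have slack.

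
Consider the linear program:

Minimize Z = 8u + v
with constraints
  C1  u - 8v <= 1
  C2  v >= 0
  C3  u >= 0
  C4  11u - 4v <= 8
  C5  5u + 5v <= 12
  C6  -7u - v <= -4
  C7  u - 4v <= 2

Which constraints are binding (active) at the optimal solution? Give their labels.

Vertices and Z = 8u + v:
  (8/11, 0) → Z = 64/11
  (4/7, 0) → Z = 32/7
  (88/75, 92/75) → Z = 796/75
  (4/15, 32/15) → Z = 64/15

The minimum is at (4/15, 32/15). Substituting into each constraint, equality holds for C5 and C6; the remaining constraints have slack.

C5 and C6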